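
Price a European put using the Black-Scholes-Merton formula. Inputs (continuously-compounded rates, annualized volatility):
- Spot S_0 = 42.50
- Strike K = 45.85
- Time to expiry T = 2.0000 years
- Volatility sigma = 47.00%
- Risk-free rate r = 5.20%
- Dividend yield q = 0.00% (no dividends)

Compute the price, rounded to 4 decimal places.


Answer: Price = 10.3322

Derivation:
d1 = (ln(S/K) + (r - q + 0.5*sigma^2) * T) / (sigma * sqrt(T)) = 0.37465959
d2 = d1 - sigma * sqrt(T) = -0.29002078
exp(-rT) = 0.90122530; exp(-qT) = 1.00000000
P = K * exp(-rT) * N(-d2) - S_0 * exp(-qT) * N(-d1)
N(-d1) = 0.35395682; N(-d2) = 0.61409983
P = 45.8500 * 0.90122530 * 0.61409983 - 42.5000 * 1.00000000 * 0.35395682 = 10.3322


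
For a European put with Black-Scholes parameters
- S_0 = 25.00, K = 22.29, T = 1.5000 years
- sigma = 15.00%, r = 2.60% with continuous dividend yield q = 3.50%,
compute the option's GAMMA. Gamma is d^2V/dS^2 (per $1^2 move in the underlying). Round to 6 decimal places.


Answer: Gamma = 0.067031

Derivation:
d1 = 0.6429239821; d2 = 0.4592122514
phi(d1) = 0.3244531411; exp(-qT) = 0.9488543211; exp(-rT) = 0.9617507091
Gamma = exp(-qT) * phi(d1) / (S * sigma * sqrt(T)) = 0.9488543211 * 0.3244531411 / (25.0000 * 0.1500 * 1.2247448714) = 0.067031


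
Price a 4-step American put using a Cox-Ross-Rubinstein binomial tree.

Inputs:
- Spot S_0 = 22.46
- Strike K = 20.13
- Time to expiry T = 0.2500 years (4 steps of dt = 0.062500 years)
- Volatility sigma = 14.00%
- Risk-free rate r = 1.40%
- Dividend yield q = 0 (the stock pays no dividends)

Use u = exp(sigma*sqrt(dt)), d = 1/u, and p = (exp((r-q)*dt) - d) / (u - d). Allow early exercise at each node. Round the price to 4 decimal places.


Answer: Price = V(0,0) = 0.0365

Derivation:
dt = T/N = 0.062500
u = exp(sigma*sqrt(dt)) = 1.035620; d = 1/u = 0.965605
p = (exp((r-q)*dt) - d) / (u - d) = 0.503754
Discount per step: exp(-r*dt) = 0.999125
Stock lattice S(k, i) with i counting down-moves:
  k=0: S(0,0) = 22.4600
  k=1: S(1,0) = 23.2600; S(1,1) = 21.6875
  k=2: S(2,0) = 24.0885; S(2,1) = 22.4600; S(2,2) = 20.9416
  k=3: S(3,0) = 24.9466; S(3,1) = 23.2600; S(3,2) = 21.6875; S(3,3) = 20.2213
  k=4: S(4,0) = 25.8351; S(4,1) = 24.0885; S(4,2) = 22.4600; S(4,3) = 20.9416; S(4,4) = 19.5258
Terminal payoffs V(N, i) = max(K - S_T, 0):
  V(4,0) = 0.000000; V(4,1) = 0.000000; V(4,2) = 0.000000; V(4,3) = 0.000000; V(4,4) = 0.604214
Backward induction: V(k, i) = exp(-r*dt) * [p * V(k+1, i) + (1-p) * V(k+1, i+1)]; then take max(V_cont, immediate exercise) for American.
  V(3,0) = exp(-r*dt) * [p*0.000000 + (1-p)*0.000000] = 0.000000; exercise = 0.000000; V(3,0) = max -> 0.000000
  V(3,1) = exp(-r*dt) * [p*0.000000 + (1-p)*0.000000] = 0.000000; exercise = 0.000000; V(3,1) = max -> 0.000000
  V(3,2) = exp(-r*dt) * [p*0.000000 + (1-p)*0.000000] = 0.000000; exercise = 0.000000; V(3,2) = max -> 0.000000
  V(3,3) = exp(-r*dt) * [p*0.000000 + (1-p)*0.604214] = 0.299577; exercise = 0.000000; V(3,3) = max -> 0.299577
  V(2,0) = exp(-r*dt) * [p*0.000000 + (1-p)*0.000000] = 0.000000; exercise = 0.000000; V(2,0) = max -> 0.000000
  V(2,1) = exp(-r*dt) * [p*0.000000 + (1-p)*0.000000] = 0.000000; exercise = 0.000000; V(2,1) = max -> 0.000000
  V(2,2) = exp(-r*dt) * [p*0.000000 + (1-p)*0.299577] = 0.148534; exercise = 0.000000; V(2,2) = max -> 0.148534
  V(1,0) = exp(-r*dt) * [p*0.000000 + (1-p)*0.000000] = 0.000000; exercise = 0.000000; V(1,0) = max -> 0.000000
  V(1,1) = exp(-r*dt) * [p*0.000000 + (1-p)*0.148534] = 0.073645; exercise = 0.000000; V(1,1) = max -> 0.073645
  V(0,0) = exp(-r*dt) * [p*0.000000 + (1-p)*0.073645] = 0.036514; exercise = 0.000000; V(0,0) = max -> 0.036514


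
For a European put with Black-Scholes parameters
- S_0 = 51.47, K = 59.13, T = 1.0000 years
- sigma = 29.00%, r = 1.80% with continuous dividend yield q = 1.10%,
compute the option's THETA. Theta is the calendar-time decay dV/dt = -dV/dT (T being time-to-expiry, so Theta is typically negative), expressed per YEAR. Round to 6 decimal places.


Answer: Theta = -2.396859

Derivation:
d1 = -0.3092734351; d2 = -0.5992734351
phi(d1) = 0.3803119043; exp(-qT) = 0.9890602788; exp(-rT) = 0.9821610324
Theta = -S*exp(-qT)*phi(d1)*sigma/(2*sqrt(T)) + r*K*exp(-rT)*N(-d2) - q*S*exp(-qT)*N(-d1)
N(-d1) = 0.6214432316; N(-d2) = 0.7255047202; sqrt(T) = 1.0000000000
Term 1 = -51.4700 * 0.9890602788 * 0.3803119043 * 0.2900 / (2 * 1.0000000000) = -2.8072743067
Term 2 = 0.0180 * 59.1300 * 0.9821610324 * 0.7255047202 = 0.7584087340
Term 3 = -0.0110 * 51.4700 * 0.9890602788 * 0.6214432316 = -0.3479934554
Theta = -2.8072743067 + (0.7584087340) + (-0.3479934554) = -2.396859


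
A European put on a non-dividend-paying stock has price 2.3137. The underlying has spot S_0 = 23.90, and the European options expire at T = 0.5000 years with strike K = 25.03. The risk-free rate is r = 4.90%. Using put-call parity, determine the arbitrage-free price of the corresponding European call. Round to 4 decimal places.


Answer: Call price = 1.7895

Derivation:
Put-call parity: C - P = S_0 * exp(-qT) - K * exp(-rT).
S_0 * exp(-qT) = 23.9000 * 1.00000000 = 23.90000000
K * exp(-rT) = 25.0300 * 0.97579769 = 24.42421615
C = P + S*exp(-qT) - K*exp(-rT)
C = 2.3137 + 23.90000000 - 24.42421615 = 1.7895


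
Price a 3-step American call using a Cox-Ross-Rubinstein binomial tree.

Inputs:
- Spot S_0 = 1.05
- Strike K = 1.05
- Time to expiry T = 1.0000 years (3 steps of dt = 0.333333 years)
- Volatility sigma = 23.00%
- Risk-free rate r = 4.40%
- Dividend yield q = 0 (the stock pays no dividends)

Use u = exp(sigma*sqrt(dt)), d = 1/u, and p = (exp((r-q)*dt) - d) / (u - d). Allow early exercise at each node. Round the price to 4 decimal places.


Answer: Price = V(0,0) = 0.1259

Derivation:
dt = T/N = 0.333333
u = exp(sigma*sqrt(dt)) = 1.142011; d = 1/u = 0.875648
p = (exp((r-q)*dt) - d) / (u - d) = 0.522320
Discount per step: exp(-r*dt) = 0.985440
Stock lattice S(k, i) with i counting down-moves:
  k=0: S(0,0) = 1.0500
  k=1: S(1,0) = 1.1991; S(1,1) = 0.9194
  k=2: S(2,0) = 1.3694; S(2,1) = 1.0500; S(2,2) = 0.8051
  k=3: S(3,0) = 1.5639; S(3,1) = 1.1991; S(3,2) = 0.9194; S(3,3) = 0.7050
Terminal payoffs V(N, i) = max(S_T - K, 0):
  V(3,0) = 0.513867; V(3,1) = 0.149111; V(3,2) = 0.000000; V(3,3) = 0.000000
Backward induction: V(k, i) = exp(-r*dt) * [p * V(k+1, i) + (1-p) * V(k+1, i+1)]; then take max(V_cont, immediate exercise) for American.
  V(2,0) = exp(-r*dt) * [p*0.513867 + (1-p)*0.149111] = 0.334686; exercise = 0.319398; V(2,0) = max -> 0.334686
  V(2,1) = exp(-r*dt) * [p*0.149111 + (1-p)*0.000000] = 0.076750; exercise = 0.000000; V(2,1) = max -> 0.076750
  V(2,2) = exp(-r*dt) * [p*0.000000 + (1-p)*0.000000] = 0.000000; exercise = 0.000000; V(2,2) = max -> 0.000000
  V(1,0) = exp(-r*dt) * [p*0.334686 + (1-p)*0.076750] = 0.208396; exercise = 0.149111; V(1,0) = max -> 0.208396
  V(1,1) = exp(-r*dt) * [p*0.076750 + (1-p)*0.000000] = 0.039504; exercise = 0.000000; V(1,1) = max -> 0.039504
  V(0,0) = exp(-r*dt) * [p*0.208396 + (1-p)*0.039504] = 0.125860; exercise = 0.000000; V(0,0) = max -> 0.125860


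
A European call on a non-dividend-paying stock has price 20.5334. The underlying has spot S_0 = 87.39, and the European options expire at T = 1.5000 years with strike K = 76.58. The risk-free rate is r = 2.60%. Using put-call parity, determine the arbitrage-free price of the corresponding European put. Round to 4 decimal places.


Put-call parity: C - P = S_0 * exp(-qT) - K * exp(-rT).
S_0 * exp(-qT) = 87.3900 * 1.00000000 = 87.39000000
K * exp(-rT) = 76.5800 * 0.96175071 = 73.65086931
P = C - S*exp(-qT) + K*exp(-rT)
P = 20.5334 - 87.39000000 + 73.65086931 = 6.7943

Answer: Put price = 6.7943


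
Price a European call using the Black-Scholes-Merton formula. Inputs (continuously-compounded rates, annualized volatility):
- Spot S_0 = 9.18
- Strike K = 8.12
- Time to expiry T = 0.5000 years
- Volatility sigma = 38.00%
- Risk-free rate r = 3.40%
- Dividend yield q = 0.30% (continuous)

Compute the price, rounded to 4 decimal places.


d1 = (ln(S/K) + (r - q + 0.5*sigma^2) * T) / (sigma * sqrt(T)) = 0.64866645
d2 = d1 - sigma * sqrt(T) = 0.37996588
exp(-rT) = 0.98314368; exp(-qT) = 0.99850112
C = S_0 * exp(-qT) * N(d1) - K * exp(-rT) * N(d2)
N(d1) = 0.74172300; N(d2) = 0.64801463
C = 9.1800 * 0.99850112 * 0.74172300 - 8.1200 * 0.98314368 * 0.64801463 = 1.6256

Answer: Price = 1.6256


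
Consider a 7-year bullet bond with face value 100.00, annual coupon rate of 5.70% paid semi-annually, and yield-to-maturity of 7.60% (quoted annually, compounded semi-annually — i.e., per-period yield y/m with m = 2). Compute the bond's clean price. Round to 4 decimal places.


Coupon per period c = face * coupon_rate / m = 2.850000
Periods per year m = 2; per-period yield y/m = 0.038000
Number of cashflows N = 14
Cashflows (t years, CF_t, discount factor 1/(1+y/m)^(m*t), PV):
  t = 0.5000: CF_t = 2.850000, DF = 0.963391, PV = 2.745665
  t = 1.0000: CF_t = 2.850000, DF = 0.928122, PV = 2.645149
  t = 1.5000: CF_t = 2.850000, DF = 0.894145, PV = 2.548313
  t = 2.0000: CF_t = 2.850000, DF = 0.861411, PV = 2.455022
  t = 2.5000: CF_t = 2.850000, DF = 0.829876, PV = 2.365147
  t = 3.0000: CF_t = 2.850000, DF = 0.799495, PV = 2.278561
  t = 3.5000: CF_t = 2.850000, DF = 0.770227, PV = 2.195146
  t = 4.0000: CF_t = 2.850000, DF = 0.742030, PV = 2.114784
  t = 4.5000: CF_t = 2.850000, DF = 0.714865, PV = 2.037364
  t = 5.0000: CF_t = 2.850000, DF = 0.688694, PV = 1.962779
  t = 5.5000: CF_t = 2.850000, DF = 0.663482, PV = 1.890924
  t = 6.0000: CF_t = 2.850000, DF = 0.639193, PV = 1.821699
  t = 6.5000: CF_t = 2.850000, DF = 0.615793, PV = 1.755009
  t = 7.0000: CF_t = 102.850000, DF = 0.593249, PV = 61.015665
Price P = sum_t PV_t = 89.831226

Answer: Price = 89.8312


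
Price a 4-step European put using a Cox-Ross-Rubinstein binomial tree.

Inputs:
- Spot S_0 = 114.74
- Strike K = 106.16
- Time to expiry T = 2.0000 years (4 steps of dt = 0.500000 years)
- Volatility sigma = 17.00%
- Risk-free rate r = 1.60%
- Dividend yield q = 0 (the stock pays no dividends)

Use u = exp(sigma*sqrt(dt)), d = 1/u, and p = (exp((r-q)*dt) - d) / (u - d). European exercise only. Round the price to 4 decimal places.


dt = T/N = 0.500000
u = exp(sigma*sqrt(dt)) = 1.127732; d = 1/u = 0.886736
p = (exp((r-q)*dt) - d) / (u - d) = 0.503313
Discount per step: exp(-r*dt) = 0.992032
Stock lattice S(k, i) with i counting down-moves:
  k=0: S(0,0) = 114.7400
  k=1: S(1,0) = 129.3959; S(1,1) = 101.7441
  k=2: S(2,0) = 145.9239; S(2,1) = 114.7400; S(2,2) = 90.2201
  k=3: S(3,0) = 164.5629; S(3,1) = 129.3959; S(3,2) = 101.7441; S(3,3) = 80.0014
  k=4: S(4,0) = 185.5828; S(4,1) = 145.9239; S(4,2) = 114.7400; S(4,3) = 90.2201; S(4,4) = 70.9401
Terminal payoffs V(N, i) = max(K - S_T, 0):
  V(4,0) = 0.000000; V(4,1) = 0.000000; V(4,2) = 0.000000; V(4,3) = 15.939886; V(4,4) = 35.219884
Backward induction: V(k, i) = exp(-r*dt) * [p * V(k+1, i) + (1-p) * V(k+1, i+1)].
  V(3,0) = exp(-r*dt) * [p*0.000000 + (1-p)*0.000000] = 0.000000
  V(3,1) = exp(-r*dt) * [p*0.000000 + (1-p)*0.000000] = 0.000000
  V(3,2) = exp(-r*dt) * [p*0.000000 + (1-p)*15.939886] = 7.854052
  V(3,3) = exp(-r*dt) * [p*15.939886 + (1-p)*35.219884] = 25.312700
  V(2,0) = exp(-r*dt) * [p*0.000000 + (1-p)*0.000000] = 0.000000
  V(2,1) = exp(-r*dt) * [p*0.000000 + (1-p)*7.854052] = 3.869923
  V(2,2) = exp(-r*dt) * [p*7.854052 + (1-p)*25.312700] = 16.393861
  V(1,0) = exp(-r*dt) * [p*0.000000 + (1-p)*3.869923] = 1.906825
  V(1,1) = exp(-r*dt) * [p*3.869923 + (1-p)*16.393861] = 10.010001
  V(0,0) = exp(-r*dt) * [p*1.906825 + (1-p)*10.010001] = 5.884306

Answer: Price = V(0,0) = 5.8843


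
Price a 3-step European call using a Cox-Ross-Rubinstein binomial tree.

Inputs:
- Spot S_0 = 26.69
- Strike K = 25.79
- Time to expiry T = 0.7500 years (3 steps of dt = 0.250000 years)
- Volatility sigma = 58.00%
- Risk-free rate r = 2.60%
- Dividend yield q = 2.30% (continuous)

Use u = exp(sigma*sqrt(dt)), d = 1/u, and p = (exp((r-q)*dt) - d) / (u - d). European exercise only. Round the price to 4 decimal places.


dt = T/N = 0.250000
u = exp(sigma*sqrt(dt)) = 1.336427; d = 1/u = 0.748264
p = (exp((r-q)*dt) - d) / (u - d) = 0.429280
Discount per step: exp(-r*dt) = 0.993521
Stock lattice S(k, i) with i counting down-moves:
  k=0: S(0,0) = 26.6900
  k=1: S(1,0) = 35.6692; S(1,1) = 19.9712
  k=2: S(2,0) = 47.6694; S(2,1) = 26.6900; S(2,2) = 14.9437
  k=3: S(3,0) = 63.7067; S(3,1) = 35.6692; S(3,2) = 19.9712; S(3,3) = 11.1818
Terminal payoffs V(N, i) = max(S_T - K, 0):
  V(3,0) = 37.916651; V(3,1) = 9.879250; V(3,2) = 0.000000; V(3,3) = 0.000000
Backward induction: V(k, i) = exp(-r*dt) * [p * V(k+1, i) + (1-p) * V(k+1, i+1)].
  V(2,0) = exp(-r*dt) * [p*37.916651 + (1-p)*9.879250] = 21.773145
  V(2,1) = exp(-r*dt) * [p*9.879250 + (1-p)*0.000000] = 4.213483
  V(2,2) = exp(-r*dt) * [p*0.000000 + (1-p)*0.000000] = 0.000000
  V(1,0) = exp(-r*dt) * [p*21.773145 + (1-p)*4.213483] = 11.675349
  V(1,1) = exp(-r*dt) * [p*4.213483 + (1-p)*0.000000] = 1.797043
  V(0,0) = exp(-r*dt) * [p*11.675349 + (1-p)*1.797043] = 5.998480

Answer: Price = V(0,0) = 5.9985


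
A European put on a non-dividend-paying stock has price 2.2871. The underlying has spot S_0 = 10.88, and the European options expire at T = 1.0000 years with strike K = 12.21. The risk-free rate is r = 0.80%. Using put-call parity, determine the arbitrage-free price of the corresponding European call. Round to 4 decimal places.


Put-call parity: C - P = S_0 * exp(-qT) - K * exp(-rT).
S_0 * exp(-qT) = 10.8800 * 1.00000000 = 10.88000000
K * exp(-rT) = 12.2100 * 0.99203191 = 12.11270968
C = P + S*exp(-qT) - K*exp(-rT)
C = 2.2871 + 10.88000000 - 12.11270968 = 1.0544

Answer: Call price = 1.0544


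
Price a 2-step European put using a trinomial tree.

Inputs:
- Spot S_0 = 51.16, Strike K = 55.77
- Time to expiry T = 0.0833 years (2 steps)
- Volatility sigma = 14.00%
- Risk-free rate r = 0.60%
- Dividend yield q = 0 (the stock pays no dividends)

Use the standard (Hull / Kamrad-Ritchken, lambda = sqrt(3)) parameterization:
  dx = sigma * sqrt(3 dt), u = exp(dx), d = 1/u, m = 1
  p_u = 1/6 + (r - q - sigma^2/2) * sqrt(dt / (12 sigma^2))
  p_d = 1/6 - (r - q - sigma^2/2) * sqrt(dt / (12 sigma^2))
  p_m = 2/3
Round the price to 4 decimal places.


dt = T/N = 0.041650; dx = sigma*sqrt(3*dt) = 0.049488
u = exp(dx) = 1.050733; d = 1/u = 0.951717
p_u = 0.165068, p_m = 0.666667, p_d = 0.168266
Discount per step: exp(-r*dt) = 0.999750
Stock lattice S(k, j) with j the centered position index:
  k=0: S(0,+0) = 51.1600
  k=1: S(1,-1) = 48.6898; S(1,+0) = 51.1600; S(1,+1) = 53.7555
  k=2: S(2,-2) = 46.3389; S(2,-1) = 48.6898; S(2,+0) = 51.1600; S(2,+1) = 53.7555; S(2,+2) = 56.4826
Terminal payoffs V(N, j) = max(K - S_T, 0):
  V(2,-2) = 9.431051; V(2,-1) = 7.080159; V(2,+0) = 4.610000; V(2,+1) = 2.014523; V(2,+2) = 0.000000
Backward induction: V(k, j) = exp(-r*dt) * [p_u * V(k+1, j+1) + p_m * V(k+1, j) + p_d * V(k+1, j-1)]
  V(1,-1) = exp(-r*dt) * [p_u*4.610000 + p_m*7.080159 + p_d*9.431051] = 7.066225
  V(1,+0) = exp(-r*dt) * [p_u*2.014523 + p_m*4.610000 + p_d*7.080159] = 4.596065
  V(1,+1) = exp(-r*dt) * [p_u*0.000000 + p_m*2.014523 + p_d*4.610000] = 2.118191
  V(0,+0) = exp(-r*dt) * [p_u*2.118191 + p_m*4.596065 + p_d*7.066225] = 4.601542

Answer: Price = V(0,0) = 4.6015


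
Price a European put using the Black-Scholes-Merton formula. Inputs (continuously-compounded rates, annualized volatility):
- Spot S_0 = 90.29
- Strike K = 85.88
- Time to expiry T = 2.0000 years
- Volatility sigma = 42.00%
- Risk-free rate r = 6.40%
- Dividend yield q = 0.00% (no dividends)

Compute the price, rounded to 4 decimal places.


d1 = (ln(S/K) + (r - q + 0.5*sigma^2) * T) / (sigma * sqrt(T)) = 0.59679095
d2 = d1 - sigma * sqrt(T) = 0.00282125
exp(-rT) = 0.87985338; exp(-qT) = 1.00000000
P = K * exp(-rT) * N(-d2) - S_0 * exp(-qT) * N(-d1)
N(-d1) = 0.27532348; N(-d2) = 0.49887448
P = 85.8800 * 0.87985338 * 0.49887448 - 90.2900 * 1.00000000 * 0.27532348 = 12.8369

Answer: Price = 12.8369


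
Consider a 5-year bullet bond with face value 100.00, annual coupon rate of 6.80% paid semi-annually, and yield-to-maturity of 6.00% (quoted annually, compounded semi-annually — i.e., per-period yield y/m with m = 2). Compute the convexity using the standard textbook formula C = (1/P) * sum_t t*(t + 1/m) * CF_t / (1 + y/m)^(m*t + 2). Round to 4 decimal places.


Coupon per period c = face * coupon_rate / m = 3.400000
Periods per year m = 2; per-period yield y/m = 0.030000
Number of cashflows N = 10
Cashflows (t years, CF_t, discount factor 1/(1+y/m)^(m*t), PV):
  t = 0.5000: CF_t = 3.400000, DF = 0.970874, PV = 3.300971
  t = 1.0000: CF_t = 3.400000, DF = 0.942596, PV = 3.204826
  t = 1.5000: CF_t = 3.400000, DF = 0.915142, PV = 3.111482
  t = 2.0000: CF_t = 3.400000, DF = 0.888487, PV = 3.020856
  t = 2.5000: CF_t = 3.400000, DF = 0.862609, PV = 2.932870
  t = 3.0000: CF_t = 3.400000, DF = 0.837484, PV = 2.847446
  t = 3.5000: CF_t = 3.400000, DF = 0.813092, PV = 2.764511
  t = 4.0000: CF_t = 3.400000, DF = 0.789409, PV = 2.683991
  t = 4.5000: CF_t = 3.400000, DF = 0.766417, PV = 2.605817
  t = 5.0000: CF_t = 103.400000, DF = 0.744094, PV = 76.939311
Price P = sum_t PV_t = 103.412081
Convexity numerator sum_t t*(t + 1/m) * CF_t / (1+y/m)^(m*t + 2):
  t = 0.5000: term = 1.555741
  t = 1.0000: term = 4.531284
  t = 1.5000: term = 8.798610
  t = 2.0000: term = 14.237232
  t = 2.5000: term = 20.733834
  t = 3.0000: term = 28.181910
  t = 3.5000: term = 36.481436
  t = 4.0000: term = 45.538548
  t = 4.5000: term = 55.265228
  t = 5.0000: term = 1994.373689
Convexity = (1/P) * sum = 2209.697511 / 103.412081 = 21.367886

Answer: Convexity = 21.3679


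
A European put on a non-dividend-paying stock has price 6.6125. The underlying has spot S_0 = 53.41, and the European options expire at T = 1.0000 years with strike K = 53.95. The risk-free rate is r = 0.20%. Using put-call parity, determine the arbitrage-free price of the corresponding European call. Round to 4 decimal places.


Answer: Call price = 6.1803

Derivation:
Put-call parity: C - P = S_0 * exp(-qT) - K * exp(-rT).
S_0 * exp(-qT) = 53.4100 * 1.00000000 = 53.41000000
K * exp(-rT) = 53.9500 * 0.99800200 = 53.84220783
C = P + S*exp(-qT) - K*exp(-rT)
C = 6.6125 + 53.41000000 - 53.84220783 = 6.1803


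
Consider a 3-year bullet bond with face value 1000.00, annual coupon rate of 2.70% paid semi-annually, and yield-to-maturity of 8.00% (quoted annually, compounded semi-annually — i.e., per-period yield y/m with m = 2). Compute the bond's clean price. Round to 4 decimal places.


Answer: Price = 861.0834

Derivation:
Coupon per period c = face * coupon_rate / m = 13.500000
Periods per year m = 2; per-period yield y/m = 0.040000
Number of cashflows N = 6
Cashflows (t years, CF_t, discount factor 1/(1+y/m)^(m*t), PV):
  t = 0.5000: CF_t = 13.500000, DF = 0.961538, PV = 12.980769
  t = 1.0000: CF_t = 13.500000, DF = 0.924556, PV = 12.481509
  t = 1.5000: CF_t = 13.500000, DF = 0.888996, PV = 12.001451
  t = 2.0000: CF_t = 13.500000, DF = 0.854804, PV = 11.539857
  t = 2.5000: CF_t = 13.500000, DF = 0.821927, PV = 11.096016
  t = 3.0000: CF_t = 1013.500000, DF = 0.790315, PV = 800.983772
Price P = sum_t PV_t = 861.083373


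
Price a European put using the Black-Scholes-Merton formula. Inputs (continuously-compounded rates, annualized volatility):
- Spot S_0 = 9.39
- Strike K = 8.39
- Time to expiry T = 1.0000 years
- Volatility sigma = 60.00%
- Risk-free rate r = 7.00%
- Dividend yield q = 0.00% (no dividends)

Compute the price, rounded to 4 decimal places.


Answer: Price = 1.3362

Derivation:
d1 = (ln(S/K) + (r - q + 0.5*sigma^2) * T) / (sigma * sqrt(T)) = 0.60434129
d2 = d1 - sigma * sqrt(T) = 0.00434129
exp(-rT) = 0.93239382; exp(-qT) = 1.00000000
P = K * exp(-rT) * N(-d2) - S_0 * exp(-qT) * N(-d1)
N(-d1) = 0.27280838; N(-d2) = 0.49826808
P = 8.3900 * 0.93239382 * 0.49826808 - 9.3900 * 1.00000000 * 0.27280838 = 1.3362


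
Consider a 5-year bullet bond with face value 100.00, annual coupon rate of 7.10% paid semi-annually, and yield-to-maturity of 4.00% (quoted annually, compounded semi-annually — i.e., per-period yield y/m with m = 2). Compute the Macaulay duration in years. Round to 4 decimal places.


Answer: Macaulay duration = 4.3474 years

Derivation:
Coupon per period c = face * coupon_rate / m = 3.550000
Periods per year m = 2; per-period yield y/m = 0.020000
Number of cashflows N = 10
Cashflows (t years, CF_t, discount factor 1/(1+y/m)^(m*t), PV):
  t = 0.5000: CF_t = 3.550000, DF = 0.980392, PV = 3.480392
  t = 1.0000: CF_t = 3.550000, DF = 0.961169, PV = 3.412149
  t = 1.5000: CF_t = 3.550000, DF = 0.942322, PV = 3.345244
  t = 2.0000: CF_t = 3.550000, DF = 0.923845, PV = 3.279651
  t = 2.5000: CF_t = 3.550000, DF = 0.905731, PV = 3.215344
  t = 3.0000: CF_t = 3.550000, DF = 0.887971, PV = 3.152298
  t = 3.5000: CF_t = 3.550000, DF = 0.870560, PV = 3.090489
  t = 4.0000: CF_t = 3.550000, DF = 0.853490, PV = 3.029891
  t = 4.5000: CF_t = 3.550000, DF = 0.836755, PV = 2.970481
  t = 5.0000: CF_t = 103.550000, DF = 0.820348, PV = 84.947066
Price P = sum_t PV_t = 113.923007
Macaulay numerator sum_t t * PV_t:
  t * PV_t at t = 0.5000: 1.740196
  t * PV_t at t = 1.0000: 3.412149
  t * PV_t at t = 1.5000: 5.017866
  t * PV_t at t = 2.0000: 6.559303
  t * PV_t at t = 2.5000: 8.038361
  t * PV_t at t = 3.0000: 9.456895
  t * PV_t at t = 3.5000: 10.816710
  t * PV_t at t = 4.0000: 12.119563
  t * PV_t at t = 4.5000: 13.367165
  t * PV_t at t = 5.0000: 424.735332
Macaulay duration D = (sum_t t * PV_t) / P = 495.263541 / 113.923007 = 4.347353


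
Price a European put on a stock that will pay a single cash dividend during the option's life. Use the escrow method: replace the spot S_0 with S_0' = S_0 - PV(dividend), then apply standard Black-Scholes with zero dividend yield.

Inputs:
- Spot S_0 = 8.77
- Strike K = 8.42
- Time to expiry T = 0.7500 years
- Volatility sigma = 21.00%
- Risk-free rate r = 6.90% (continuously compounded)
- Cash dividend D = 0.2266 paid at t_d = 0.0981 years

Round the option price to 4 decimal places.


PV(D) = D * exp(-r * t_d) = 0.2266 * 0.99325396 = 0.22507135
S_0' = S_0 - PV(D) = 8.7700 - 0.22507135 = 8.54492865
d1 = (ln(S_0'/K) + (r + sigma^2/2)*T) / (sigma*sqrt(T)) = 0.45646763
d2 = d1 - sigma*sqrt(T) = 0.27460230
exp(-rT) = 0.94956623
N(-d1) = 0.32402687; N(-d2) = 0.39181090
P = K * exp(-rT) * N(-d2) - S_0' * N(-d1) = 8.4200 * 0.94956623 * 0.39181090 - 8.54492865 * 0.32402687 = 0.3639

Answer: Price = 0.3639


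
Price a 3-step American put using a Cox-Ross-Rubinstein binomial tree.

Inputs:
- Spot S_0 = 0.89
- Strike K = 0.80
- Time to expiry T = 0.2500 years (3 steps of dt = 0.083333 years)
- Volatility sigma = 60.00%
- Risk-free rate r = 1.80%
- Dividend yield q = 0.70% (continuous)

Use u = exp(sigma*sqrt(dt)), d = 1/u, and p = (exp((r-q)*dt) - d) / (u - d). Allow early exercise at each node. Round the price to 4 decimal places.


dt = T/N = 0.083333
u = exp(sigma*sqrt(dt)) = 1.189110; d = 1/u = 0.840965
p = (exp((r-q)*dt) - d) / (u - d) = 0.459441
Discount per step: exp(-r*dt) = 0.998501
Stock lattice S(k, i) with i counting down-moves:
  k=0: S(0,0) = 0.8900
  k=1: S(1,0) = 1.0583; S(1,1) = 0.7485
  k=2: S(2,0) = 1.2584; S(2,1) = 0.8900; S(2,2) = 0.6294
  k=3: S(3,0) = 1.4964; S(3,1) = 1.0583; S(3,2) = 0.7485; S(3,3) = 0.5293
Terminal payoffs V(N, i) = max(K - S_T, 0):
  V(3,0) = 0.000000; V(3,1) = 0.000000; V(3,2) = 0.051541; V(3,3) = 0.270673
Backward induction: V(k, i) = exp(-r*dt) * [p * V(k+1, i) + (1-p) * V(k+1, i+1)]; then take max(V_cont, immediate exercise) for American.
  V(2,0) = exp(-r*dt) * [p*0.000000 + (1-p)*0.000000] = 0.000000; exercise = 0.000000; V(2,0) = max -> 0.000000
  V(2,1) = exp(-r*dt) * [p*0.000000 + (1-p)*0.051541] = 0.027819; exercise = 0.000000; V(2,1) = max -> 0.027819
  V(2,2) = exp(-r*dt) * [p*0.051541 + (1-p)*0.270673] = 0.169740; exercise = 0.170572; V(2,2) = max -> 0.170572
  V(1,0) = exp(-r*dt) * [p*0.000000 + (1-p)*0.027819] = 0.015015; exercise = 0.000000; V(1,0) = max -> 0.015015
  V(1,1) = exp(-r*dt) * [p*0.027819 + (1-p)*0.170572] = 0.104828; exercise = 0.051541; V(1,1) = max -> 0.104828
  V(0,0) = exp(-r*dt) * [p*0.015015 + (1-p)*0.104828] = 0.063469; exercise = 0.000000; V(0,0) = max -> 0.063469

Answer: Price = V(0,0) = 0.0635


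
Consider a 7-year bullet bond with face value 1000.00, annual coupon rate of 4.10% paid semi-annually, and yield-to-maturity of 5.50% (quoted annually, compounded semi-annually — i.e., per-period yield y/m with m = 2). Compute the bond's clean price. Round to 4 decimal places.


Answer: Price = 919.5629

Derivation:
Coupon per period c = face * coupon_rate / m = 20.500000
Periods per year m = 2; per-period yield y/m = 0.027500
Number of cashflows N = 14
Cashflows (t years, CF_t, discount factor 1/(1+y/m)^(m*t), PV):
  t = 0.5000: CF_t = 20.500000, DF = 0.973236, PV = 19.951338
  t = 1.0000: CF_t = 20.500000, DF = 0.947188, PV = 19.417361
  t = 1.5000: CF_t = 20.500000, DF = 0.921838, PV = 18.897675
  t = 2.0000: CF_t = 20.500000, DF = 0.897166, PV = 18.391898
  t = 2.5000: CF_t = 20.500000, DF = 0.873154, PV = 17.899657
  t = 3.0000: CF_t = 20.500000, DF = 0.849785, PV = 17.420591
  t = 3.5000: CF_t = 20.500000, DF = 0.827041, PV = 16.954346
  t = 4.0000: CF_t = 20.500000, DF = 0.804906, PV = 16.500580
  t = 4.5000: CF_t = 20.500000, DF = 0.783364, PV = 16.058959
  t = 5.0000: CF_t = 20.500000, DF = 0.762398, PV = 15.629157
  t = 5.5000: CF_t = 20.500000, DF = 0.741993, PV = 15.210858
  t = 6.0000: CF_t = 20.500000, DF = 0.722134, PV = 14.803755
  t = 6.5000: CF_t = 20.500000, DF = 0.702807, PV = 14.407548
  t = 7.0000: CF_t = 1020.500000, DF = 0.683997, PV = 698.019220
Price P = sum_t PV_t = 919.562943


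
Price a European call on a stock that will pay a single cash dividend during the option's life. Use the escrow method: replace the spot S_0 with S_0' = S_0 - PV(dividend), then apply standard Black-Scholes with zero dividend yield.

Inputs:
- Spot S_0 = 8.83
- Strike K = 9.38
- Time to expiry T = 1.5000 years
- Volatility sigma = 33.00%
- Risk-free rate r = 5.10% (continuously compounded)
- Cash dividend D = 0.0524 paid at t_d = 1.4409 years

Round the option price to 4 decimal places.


Answer: Price = 1.4455

Derivation:
PV(D) = D * exp(-r * t_d) = 0.0524 * 0.92914925 = 0.04868742
S_0' = S_0 - PV(D) = 8.8300 - 0.04868742 = 8.78131258
d1 = (ln(S_0'/K) + (r + sigma^2/2)*T) / (sigma*sqrt(T)) = 0.22817648
d2 = d1 - sigma*sqrt(T) = -0.17598933
exp(-rT) = 0.92635291
N(d1) = 0.59024548; N(d2) = 0.43015116
C = S_0' * N(d1) - K * exp(-rT) * N(d2) = 8.78131258 * 0.59024548 - 9.3800 * 0.92635291 * 0.43015116 = 1.4455


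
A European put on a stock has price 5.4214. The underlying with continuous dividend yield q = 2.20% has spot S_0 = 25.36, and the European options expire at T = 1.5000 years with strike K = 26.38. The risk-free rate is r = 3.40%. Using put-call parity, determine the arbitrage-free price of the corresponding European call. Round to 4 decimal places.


Put-call parity: C - P = S_0 * exp(-qT) - K * exp(-rT).
S_0 * exp(-qT) = 25.3600 * 0.96753856 = 24.53677787
K * exp(-rT) = 26.3800 * 0.95027867 = 25.06835133
C = P + S*exp(-qT) - K*exp(-rT)
C = 5.4214 + 24.53677787 - 25.06835133 = 4.8898

Answer: Call price = 4.8898


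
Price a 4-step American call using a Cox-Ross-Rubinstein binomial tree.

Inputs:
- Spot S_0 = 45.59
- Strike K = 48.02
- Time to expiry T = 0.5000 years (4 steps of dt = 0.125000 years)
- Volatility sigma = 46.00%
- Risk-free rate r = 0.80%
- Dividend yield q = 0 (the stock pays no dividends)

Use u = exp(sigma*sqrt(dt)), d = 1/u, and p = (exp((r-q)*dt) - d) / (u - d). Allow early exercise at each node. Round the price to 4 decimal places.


Answer: Price = V(0,0) = 4.9913

Derivation:
dt = T/N = 0.125000
u = exp(sigma*sqrt(dt)) = 1.176607; d = 1/u = 0.849902
p = (exp((r-q)*dt) - d) / (u - d) = 0.462493
Discount per step: exp(-r*dt) = 0.999000
Stock lattice S(k, i) with i counting down-moves:
  k=0: S(0,0) = 45.5900
  k=1: S(1,0) = 53.6415; S(1,1) = 38.7470
  k=2: S(2,0) = 63.1149; S(2,1) = 45.5900; S(2,2) = 32.9312
  k=3: S(3,0) = 74.2615; S(3,1) = 53.6415; S(3,2) = 38.7470; S(3,3) = 27.9882
  k=4: S(4,0) = 87.3765; S(4,1) = 63.1149; S(4,2) = 45.5900; S(4,3) = 32.9312; S(4,4) = 23.7873
Terminal payoffs V(N, i) = max(S_T - K, 0):
  V(4,0) = 39.356523; V(4,1) = 15.094940; V(4,2) = 0.000000; V(4,3) = 0.000000; V(4,4) = 0.000000
Backward induction: V(k, i) = exp(-r*dt) * [p * V(k+1, i) + (1-p) * V(k+1, i+1)]; then take max(V_cont, immediate exercise) for American.
  V(3,0) = exp(-r*dt) * [p*39.356523 + (1-p)*15.094940] = 26.289453; exercise = 26.241457; V(3,0) = max -> 26.289453
  V(3,1) = exp(-r*dt) * [p*15.094940 + (1-p)*0.000000] = 6.974329; exercise = 5.621496; V(3,1) = max -> 6.974329
  V(3,2) = exp(-r*dt) * [p*0.000000 + (1-p)*0.000000] = 0.000000; exercise = 0.000000; V(3,2) = max -> 0.000000
  V(3,3) = exp(-r*dt) * [p*0.000000 + (1-p)*0.000000] = 0.000000; exercise = 0.000000; V(3,3) = max -> 0.000000
  V(2,0) = exp(-r*dt) * [p*26.289453 + (1-p)*6.974329] = 15.891542; exercise = 15.094940; V(2,0) = max -> 15.891542
  V(2,1) = exp(-r*dt) * [p*6.974329 + (1-p)*0.000000] = 3.222355; exercise = 0.000000; V(2,1) = max -> 3.222355
  V(2,2) = exp(-r*dt) * [p*0.000000 + (1-p)*0.000000] = 0.000000; exercise = 0.000000; V(2,2) = max -> 0.000000
  V(1,0) = exp(-r*dt) * [p*15.891542 + (1-p)*3.222355] = 9.072690; exercise = 5.621496; V(1,0) = max -> 9.072690
  V(1,1) = exp(-r*dt) * [p*3.222355 + (1-p)*0.000000] = 1.488828; exercise = 0.000000; V(1,1) = max -> 1.488828
  V(0,0) = exp(-r*dt) * [p*9.072690 + (1-p)*1.488828] = 4.991318; exercise = 0.000000; V(0,0) = max -> 4.991318


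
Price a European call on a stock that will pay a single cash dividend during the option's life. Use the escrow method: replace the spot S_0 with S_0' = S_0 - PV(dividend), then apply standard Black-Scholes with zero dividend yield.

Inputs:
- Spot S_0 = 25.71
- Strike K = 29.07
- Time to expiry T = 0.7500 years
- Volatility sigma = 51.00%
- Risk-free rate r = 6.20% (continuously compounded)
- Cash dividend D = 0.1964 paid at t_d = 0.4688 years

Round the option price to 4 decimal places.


Answer: Price = 3.6222

Derivation:
PV(D) = D * exp(-r * t_d) = 0.1964 * 0.97135274 = 0.19077368
S_0' = S_0 - PV(D) = 25.7100 - 0.19077368 = 25.51922632
d1 = (ln(S_0'/K) + (r + sigma^2/2)*T) / (sigma*sqrt(T)) = 0.03116090
d2 = d1 - sigma*sqrt(T) = -0.41051206
exp(-rT) = 0.95456456
N(d1) = 0.51242939; N(d2) = 0.34071518
C = S_0' * N(d1) - K * exp(-rT) * N(d2) = 25.51922632 * 0.51242939 - 29.0700 * 0.95456456 * 0.34071518 = 3.6222


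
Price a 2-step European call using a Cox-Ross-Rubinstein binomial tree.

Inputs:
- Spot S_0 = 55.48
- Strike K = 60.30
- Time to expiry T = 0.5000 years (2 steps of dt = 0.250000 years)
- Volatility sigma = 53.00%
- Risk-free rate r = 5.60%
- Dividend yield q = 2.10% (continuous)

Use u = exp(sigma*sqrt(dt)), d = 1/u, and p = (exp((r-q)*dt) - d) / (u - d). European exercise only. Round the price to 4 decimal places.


Answer: Price = V(0,0) = 6.7020

Derivation:
dt = T/N = 0.250000
u = exp(sigma*sqrt(dt)) = 1.303431; d = 1/u = 0.767206
p = (exp((r-q)*dt) - d) / (u - d) = 0.450524
Discount per step: exp(-r*dt) = 0.986098
Stock lattice S(k, i) with i counting down-moves:
  k=0: S(0,0) = 55.4800
  k=1: S(1,0) = 72.3144; S(1,1) = 42.5646
  k=2: S(2,0) = 94.2568; S(2,1) = 55.4800; S(2,2) = 32.6558
Terminal payoffs V(N, i) = max(S_T - K, 0):
  V(2,0) = 33.956764; V(2,1) = 0.000000; V(2,2) = 0.000000
Backward induction: V(k, i) = exp(-r*dt) * [p * V(k+1, i) + (1-p) * V(k+1, i+1)].
  V(1,0) = exp(-r*dt) * [p*33.956764 + (1-p)*0.000000] = 15.085665
  V(1,1) = exp(-r*dt) * [p*0.000000 + (1-p)*0.000000] = 0.000000
  V(0,0) = exp(-r*dt) * [p*15.085665 + (1-p)*0.000000] = 6.701972


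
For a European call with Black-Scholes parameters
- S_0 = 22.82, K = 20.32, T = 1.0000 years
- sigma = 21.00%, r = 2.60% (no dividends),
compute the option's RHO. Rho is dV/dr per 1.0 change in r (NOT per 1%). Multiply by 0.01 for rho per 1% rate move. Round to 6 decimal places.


Answer: Rho = 14.178013

Derivation:
d1 = 0.7813415320; d2 = 0.5713415320
phi(d1) = 0.2939969670; exp(-qT) = 1.0000000000; exp(-rT) = 0.9743350896
N(d2) = 0.7161159230
Rho = K*T*exp(-rT)*N(d2) = 20.3200 * 1.0000 * 0.9743350896 * 0.7161159230 = 14.178013


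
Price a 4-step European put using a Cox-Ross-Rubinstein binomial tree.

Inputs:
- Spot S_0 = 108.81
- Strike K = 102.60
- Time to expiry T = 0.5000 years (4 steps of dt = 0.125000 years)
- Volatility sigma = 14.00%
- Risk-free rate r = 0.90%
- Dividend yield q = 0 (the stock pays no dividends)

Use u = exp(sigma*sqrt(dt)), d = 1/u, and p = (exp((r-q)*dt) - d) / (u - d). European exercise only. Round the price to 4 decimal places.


Answer: Price = V(0,0) = 1.8473

Derivation:
dt = T/N = 0.125000
u = exp(sigma*sqrt(dt)) = 1.050743; d = 1/u = 0.951708
p = (exp((r-q)*dt) - d) / (u - d) = 0.498994
Discount per step: exp(-r*dt) = 0.998876
Stock lattice S(k, i) with i counting down-moves:
  k=0: S(0,0) = 108.8100
  k=1: S(1,0) = 114.3313; S(1,1) = 103.5553
  k=2: S(2,0) = 120.1328; S(2,1) = 108.8100; S(2,2) = 98.5544
  k=3: S(3,0) = 126.2287; S(3,1) = 114.3313; S(3,2) = 103.5553; S(3,3) = 93.7949
  k=4: S(4,0) = 132.6340; S(4,1) = 120.1328; S(4,2) = 108.8100; S(4,3) = 98.5544; S(4,4) = 89.2653
Terminal payoffs V(N, i) = max(K - S_T, 0):
  V(4,0) = 0.000000; V(4,1) = 0.000000; V(4,2) = 0.000000; V(4,3) = 4.045638; V(4,4) = 13.334655
Backward induction: V(k, i) = exp(-r*dt) * [p * V(k+1, i) + (1-p) * V(k+1, i+1)].
  V(3,0) = exp(-r*dt) * [p*0.000000 + (1-p)*0.000000] = 0.000000
  V(3,1) = exp(-r*dt) * [p*0.000000 + (1-p)*0.000000] = 0.000000
  V(3,2) = exp(-r*dt) * [p*0.000000 + (1-p)*4.045638] = 2.024610
  V(3,3) = exp(-r*dt) * [p*4.045638 + (1-p)*13.334655] = 8.689709
  V(2,0) = exp(-r*dt) * [p*0.000000 + (1-p)*0.000000] = 0.000000
  V(2,1) = exp(-r*dt) * [p*0.000000 + (1-p)*2.024610] = 1.013201
  V(2,2) = exp(-r*dt) * [p*2.024610 + (1-p)*8.689709] = 5.357832
  V(1,0) = exp(-r*dt) * [p*0.000000 + (1-p)*1.013201] = 0.507049
  V(1,1) = exp(-r*dt) * [p*1.013201 + (1-p)*5.357832] = 3.186300
  V(0,0) = exp(-r*dt) * [p*0.507049 + (1-p)*3.186300] = 1.847290


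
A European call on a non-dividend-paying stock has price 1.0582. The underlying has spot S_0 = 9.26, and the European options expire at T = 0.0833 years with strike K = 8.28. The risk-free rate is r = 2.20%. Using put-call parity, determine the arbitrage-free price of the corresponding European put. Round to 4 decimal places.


Answer: Put price = 0.0630

Derivation:
Put-call parity: C - P = S_0 * exp(-qT) - K * exp(-rT).
S_0 * exp(-qT) = 9.2600 * 1.00000000 = 9.26000000
K * exp(-rT) = 8.2800 * 0.99816908 = 8.26483997
P = C - S*exp(-qT) + K*exp(-rT)
P = 1.0582 - 9.26000000 + 8.26483997 = 0.0630


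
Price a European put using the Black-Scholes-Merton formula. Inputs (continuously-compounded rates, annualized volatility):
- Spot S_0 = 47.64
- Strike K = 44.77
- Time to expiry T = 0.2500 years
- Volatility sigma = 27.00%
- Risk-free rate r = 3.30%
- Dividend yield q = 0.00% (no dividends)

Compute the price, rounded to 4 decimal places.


Answer: Price = 1.1863

Derivation:
d1 = (ln(S/K) + (r - q + 0.5*sigma^2) * T) / (sigma * sqrt(T)) = 0.58886646
d2 = d1 - sigma * sqrt(T) = 0.45386646
exp(-rT) = 0.99178394; exp(-qT) = 1.00000000
P = K * exp(-rT) * N(-d2) - S_0 * exp(-qT) * N(-d1)
N(-d1) = 0.27797543; N(-d2) = 0.32496247
P = 44.7700 * 0.99178394 * 0.32496247 - 47.6400 * 1.00000000 * 0.27797543 = 1.1863


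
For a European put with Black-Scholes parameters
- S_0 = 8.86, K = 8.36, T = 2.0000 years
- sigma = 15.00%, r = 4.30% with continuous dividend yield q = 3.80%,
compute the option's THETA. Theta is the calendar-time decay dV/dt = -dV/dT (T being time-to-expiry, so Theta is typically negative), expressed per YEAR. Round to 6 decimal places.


Answer: Theta = -0.126161

Derivation:
d1 = 0.4270375184; d2 = 0.2149054840
phi(d1) = 0.3641756203; exp(-qT) = 0.9268162066; exp(-rT) = 0.9175942312
Theta = -S*exp(-qT)*phi(d1)*sigma/(2*sqrt(T)) + r*K*exp(-rT)*N(-d2) - q*S*exp(-qT)*N(-d1)
N(-d1) = 0.3346760005; N(-d2) = 0.4149205046; sqrt(T) = 1.4142135624
Term 1 = -8.8600 * 0.9268162066 * 0.3641756203 * 0.1500 / (2 * 1.4142135624) = -0.1585931683
Term 2 = 0.0430 * 8.3600 * 0.9175942312 * 0.4149205046 = 0.1368643392
Term 3 = -0.0380 * 8.8600 * 0.9268162066 * 0.3346760005 = -0.1044324600
Theta = -0.1585931683 + (0.1368643392) + (-0.1044324600) = -0.126161


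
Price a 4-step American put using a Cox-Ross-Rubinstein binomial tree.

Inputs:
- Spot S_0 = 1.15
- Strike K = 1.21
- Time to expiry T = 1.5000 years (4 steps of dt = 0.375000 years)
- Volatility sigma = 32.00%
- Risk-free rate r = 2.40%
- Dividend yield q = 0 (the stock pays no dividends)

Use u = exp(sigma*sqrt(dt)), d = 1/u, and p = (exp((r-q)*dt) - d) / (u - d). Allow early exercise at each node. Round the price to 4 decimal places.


Answer: Price = V(0,0) = 0.1959

Derivation:
dt = T/N = 0.375000
u = exp(sigma*sqrt(dt)) = 1.216477; d = 1/u = 0.822046
p = (exp((r-q)*dt) - d) / (u - d) = 0.474087
Discount per step: exp(-r*dt) = 0.991040
Stock lattice S(k, i) with i counting down-moves:
  k=0: S(0,0) = 1.1500
  k=1: S(1,0) = 1.3989; S(1,1) = 0.9454
  k=2: S(2,0) = 1.7018; S(2,1) = 1.1500; S(2,2) = 0.7771
  k=3: S(3,0) = 2.0702; S(3,1) = 1.3989; S(3,2) = 0.9454; S(3,3) = 0.6388
  k=4: S(4,0) = 2.5183; S(4,1) = 1.7018; S(4,2) = 1.1500; S(4,3) = 0.7771; S(4,4) = 0.5251
Terminal payoffs V(N, i) = max(K - S_T, 0):
  V(4,0) = 0.000000; V(4,1) = 0.000000; V(4,2) = 0.060000; V(4,3) = 0.432877; V(4,4) = 0.684852
Backward induction: V(k, i) = exp(-r*dt) * [p * V(k+1, i) + (1-p) * V(k+1, i+1)]; then take max(V_cont, immediate exercise) for American.
  V(3,0) = exp(-r*dt) * [p*0.000000 + (1-p)*0.000000] = 0.000000; exercise = 0.000000; V(3,0) = max -> 0.000000
  V(3,1) = exp(-r*dt) * [p*0.000000 + (1-p)*0.060000] = 0.031272; exercise = 0.000000; V(3,1) = max -> 0.031272
  V(3,2) = exp(-r*dt) * [p*0.060000 + (1-p)*0.432877] = 0.253806; exercise = 0.264647; V(3,2) = max -> 0.264647
  V(3,3) = exp(-r*dt) * [p*0.432877 + (1-p)*0.684852] = 0.560328; exercise = 0.571169; V(3,3) = max -> 0.571169
  V(2,0) = exp(-r*dt) * [p*0.000000 + (1-p)*0.031272] = 0.016299; exercise = 0.000000; V(2,0) = max -> 0.016299
  V(2,1) = exp(-r*dt) * [p*0.031272 + (1-p)*0.264647] = 0.152627; exercise = 0.060000; V(2,1) = max -> 0.152627
  V(2,2) = exp(-r*dt) * [p*0.264647 + (1-p)*0.571169] = 0.422036; exercise = 0.432877; V(2,2) = max -> 0.432877
  V(1,0) = exp(-r*dt) * [p*0.016299 + (1-p)*0.152627] = 0.087207; exercise = 0.000000; V(1,0) = max -> 0.087207
  V(1,1) = exp(-r*dt) * [p*0.152627 + (1-p)*0.432877] = 0.297326; exercise = 0.264647; V(1,1) = max -> 0.297326
  V(0,0) = exp(-r*dt) * [p*0.087207 + (1-p)*0.297326] = 0.195940; exercise = 0.060000; V(0,0) = max -> 0.195940


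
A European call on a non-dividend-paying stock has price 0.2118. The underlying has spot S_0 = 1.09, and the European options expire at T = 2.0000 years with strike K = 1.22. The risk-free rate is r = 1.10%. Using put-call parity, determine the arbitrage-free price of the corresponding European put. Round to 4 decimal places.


Answer: Put price = 0.3153

Derivation:
Put-call parity: C - P = S_0 * exp(-qT) - K * exp(-rT).
S_0 * exp(-qT) = 1.0900 * 1.00000000 = 1.09000000
K * exp(-rT) = 1.2200 * 0.97824024 = 1.19345309
P = C - S*exp(-qT) + K*exp(-rT)
P = 0.2118 - 1.09000000 + 1.19345309 = 0.3153


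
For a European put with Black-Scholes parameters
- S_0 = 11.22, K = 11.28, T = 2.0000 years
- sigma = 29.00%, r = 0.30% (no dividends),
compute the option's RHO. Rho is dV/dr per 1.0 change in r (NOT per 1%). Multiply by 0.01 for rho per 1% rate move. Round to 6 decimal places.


Answer: Rho = -13.020041

Derivation:
d1 = 0.2066864685; d2 = -0.2034354645
phi(d1) = 0.3905113748; exp(-qT) = 1.0000000000; exp(-rT) = 0.9940179641
N(-d2) = 0.5806026587
Rho = -K*T*exp(-rT)*N(-d2) = -11.2800 * 2.0000 * 0.9940179641 * 0.5806026587 = -13.020041


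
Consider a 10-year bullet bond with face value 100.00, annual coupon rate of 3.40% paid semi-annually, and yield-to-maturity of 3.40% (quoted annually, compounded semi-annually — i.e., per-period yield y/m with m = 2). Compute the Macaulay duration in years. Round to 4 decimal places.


Coupon per period c = face * coupon_rate / m = 1.700000
Periods per year m = 2; per-period yield y/m = 0.017000
Number of cashflows N = 20
Cashflows (t years, CF_t, discount factor 1/(1+y/m)^(m*t), PV):
  t = 0.5000: CF_t = 1.700000, DF = 0.983284, PV = 1.671583
  t = 1.0000: CF_t = 1.700000, DF = 0.966848, PV = 1.643641
  t = 1.5000: CF_t = 1.700000, DF = 0.950686, PV = 1.616166
  t = 2.0000: CF_t = 1.700000, DF = 0.934795, PV = 1.589151
  t = 2.5000: CF_t = 1.700000, DF = 0.919169, PV = 1.562587
  t = 3.0000: CF_t = 1.700000, DF = 0.903804, PV = 1.536467
  t = 3.5000: CF_t = 1.700000, DF = 0.888696, PV = 1.510784
  t = 4.0000: CF_t = 1.700000, DF = 0.873841, PV = 1.485530
  t = 4.5000: CF_t = 1.700000, DF = 0.859234, PV = 1.460698
  t = 5.0000: CF_t = 1.700000, DF = 0.844871, PV = 1.436281
  t = 5.5000: CF_t = 1.700000, DF = 0.830748, PV = 1.412272
  t = 6.0000: CF_t = 1.700000, DF = 0.816862, PV = 1.388665
  t = 6.5000: CF_t = 1.700000, DF = 0.803207, PV = 1.365452
  t = 7.0000: CF_t = 1.700000, DF = 0.789781, PV = 1.342628
  t = 7.5000: CF_t = 1.700000, DF = 0.776579, PV = 1.320184
  t = 8.0000: CF_t = 1.700000, DF = 0.763598, PV = 1.298117
  t = 8.5000: CF_t = 1.700000, DF = 0.750834, PV = 1.276417
  t = 9.0000: CF_t = 1.700000, DF = 0.738283, PV = 1.255081
  t = 9.5000: CF_t = 1.700000, DF = 0.725942, PV = 1.234101
  t = 10.0000: CF_t = 101.700000, DF = 0.713807, PV = 72.594195
Price P = sum_t PV_t = 100.000000
Macaulay numerator sum_t t * PV_t:
  t * PV_t at t = 0.5000: 0.835792
  t * PV_t at t = 1.0000: 1.643641
  t * PV_t at t = 1.5000: 2.424250
  t * PV_t at t = 2.0000: 3.178302
  t * PV_t at t = 2.5000: 3.906467
  t * PV_t at t = 3.0000: 4.609401
  t * PV_t at t = 3.5000: 5.287742
  t * PV_t at t = 4.0000: 5.942118
  t * PV_t at t = 4.5000: 6.573140
  t * PV_t at t = 5.0000: 7.181405
  t * PV_t at t = 5.5000: 7.767498
  t * PV_t at t = 6.0000: 8.331990
  t * PV_t at t = 6.5000: 8.875440
  t * PV_t at t = 7.0000: 9.398393
  t * PV_t at t = 7.5000: 9.901384
  t * PV_t at t = 8.0000: 10.384932
  t * PV_t at t = 8.5000: 10.849548
  t * PV_t at t = 9.0000: 11.295729
  t * PV_t at t = 9.5000: 11.723963
  t * PV_t at t = 10.0000: 725.941951
Macaulay duration D = (sum_t t * PV_t) / P = 856.053084 / 100.000000 = 8.560531

Answer: Macaulay duration = 8.5605 years
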